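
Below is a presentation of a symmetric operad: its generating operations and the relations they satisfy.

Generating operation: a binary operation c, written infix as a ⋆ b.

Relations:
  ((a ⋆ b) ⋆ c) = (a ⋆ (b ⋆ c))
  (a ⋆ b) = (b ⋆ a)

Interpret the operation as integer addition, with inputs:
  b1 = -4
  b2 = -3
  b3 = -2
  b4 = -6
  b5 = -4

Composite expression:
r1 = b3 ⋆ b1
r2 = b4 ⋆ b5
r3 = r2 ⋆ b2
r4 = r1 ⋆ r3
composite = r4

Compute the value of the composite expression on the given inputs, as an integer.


-19

(b3 ⋆ b1) = -6
(b4 ⋆ b5) = -10
((b4 ⋆ b5) ⋆ b2) = -13
((b3 ⋆ b1) ⋆ ((b4 ⋆ b5) ⋆ b2)) = -19


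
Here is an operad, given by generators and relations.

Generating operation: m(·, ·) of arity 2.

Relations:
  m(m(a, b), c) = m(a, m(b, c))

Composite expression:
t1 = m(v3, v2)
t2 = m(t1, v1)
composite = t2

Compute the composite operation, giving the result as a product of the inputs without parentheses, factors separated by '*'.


All parenthesizations of m agree; list the v-inputs left to right.
m(v3, v2) linearizes to v3 * v2
m(m(v3, v2), v1) linearizes to v3 * v2 * v1

v3 * v2 * v1


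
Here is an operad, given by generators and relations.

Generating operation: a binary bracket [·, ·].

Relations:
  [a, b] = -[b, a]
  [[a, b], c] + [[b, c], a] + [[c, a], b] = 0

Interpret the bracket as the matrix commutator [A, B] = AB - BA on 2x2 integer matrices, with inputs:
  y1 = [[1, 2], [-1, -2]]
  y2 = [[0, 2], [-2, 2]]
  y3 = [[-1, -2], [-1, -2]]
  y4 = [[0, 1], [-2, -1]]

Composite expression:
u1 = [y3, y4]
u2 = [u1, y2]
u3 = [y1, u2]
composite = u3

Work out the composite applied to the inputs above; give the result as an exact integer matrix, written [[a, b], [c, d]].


[[62, 110], [-38, -62]]

[y3, y4] = [[5, 3], [1, -5]]
[[y3, y4], y2] = [[-8, 26], [18, 8]]
[y1, [[y3, y4], y2]] = [[62, 110], [-38, -62]]


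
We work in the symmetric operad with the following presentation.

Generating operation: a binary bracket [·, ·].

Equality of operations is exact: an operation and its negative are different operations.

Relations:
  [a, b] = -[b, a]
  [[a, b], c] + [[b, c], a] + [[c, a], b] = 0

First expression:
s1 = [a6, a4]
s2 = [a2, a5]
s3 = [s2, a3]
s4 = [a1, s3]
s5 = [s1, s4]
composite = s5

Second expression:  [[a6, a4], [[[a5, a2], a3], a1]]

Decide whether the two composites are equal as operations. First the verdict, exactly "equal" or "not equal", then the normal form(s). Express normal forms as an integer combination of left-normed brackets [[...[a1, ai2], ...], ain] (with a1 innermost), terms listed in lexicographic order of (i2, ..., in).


equal — both sides give [[[[[a1, a2], a5], a3], a4], a6] - [[[[[a1, a2], a5], a3], a6], a4] - [[[[[a1, a3], a2], a5], a4], a6] + [[[[[a1, a3], a2], a5], a6], a4] + [[[[[a1, a3], a5], a2], a4], a6] - [[[[[a1, a3], a5], a2], a6], a4] - [[[[[a1, a5], a2], a3], a4], a6] + [[[[[a1, a5], a2], a3], a6], a4]

Reducing the first expression gives [[[[[a1, a2], a5], a3], a4], a6] - [[[[[a1, a2], a5], a3], a6], a4] - [[[[[a1, a3], a2], a5], a4], a6] + [[[[[a1, a3], a2], a5], a6], a4] + [[[[[a1, a3], a5], a2], a4], a6] - [[[[[a1, a3], a5], a2], a6], a4] - [[[[[a1, a5], a2], a3], a4], a6] + [[[[[a1, a5], a2], a3], a6], a4]
Reducing the second expression gives [[[[[a1, a2], a5], a3], a4], a6] - [[[[[a1, a2], a5], a3], a6], a4] - [[[[[a1, a3], a2], a5], a4], a6] + [[[[[a1, a3], a2], a5], a6], a4] + [[[[[a1, a3], a5], a2], a4], a6] - [[[[[a1, a3], a5], a2], a6], a4] - [[[[[a1, a5], a2], a3], a4], a6] + [[[[[a1, a5], a2], a3], a6], a4]
The normal forms match — equal.


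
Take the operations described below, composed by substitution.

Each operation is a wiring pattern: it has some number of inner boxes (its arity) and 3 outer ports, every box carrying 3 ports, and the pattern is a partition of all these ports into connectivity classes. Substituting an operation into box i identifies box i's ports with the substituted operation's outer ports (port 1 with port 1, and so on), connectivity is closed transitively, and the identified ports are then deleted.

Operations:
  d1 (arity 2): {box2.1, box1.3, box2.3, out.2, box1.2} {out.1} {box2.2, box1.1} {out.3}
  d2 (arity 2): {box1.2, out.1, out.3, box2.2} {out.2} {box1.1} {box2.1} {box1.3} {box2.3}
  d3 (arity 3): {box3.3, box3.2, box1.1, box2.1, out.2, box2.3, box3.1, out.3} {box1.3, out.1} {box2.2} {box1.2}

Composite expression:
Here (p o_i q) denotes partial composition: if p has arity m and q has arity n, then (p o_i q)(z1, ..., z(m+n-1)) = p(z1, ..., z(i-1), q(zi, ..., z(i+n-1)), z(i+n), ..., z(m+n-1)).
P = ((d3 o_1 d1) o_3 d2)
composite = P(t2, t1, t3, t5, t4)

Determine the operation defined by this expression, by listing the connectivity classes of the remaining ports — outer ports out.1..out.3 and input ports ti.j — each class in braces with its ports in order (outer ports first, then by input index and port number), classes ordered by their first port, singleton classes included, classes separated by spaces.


After gluing at d3, chains via deleted ports link the t-ports.
composing d1 on (t2, t1), with out.j its own outer ports: {out.1} {out.2, t1.1, t1.3, t2.2, t2.3} {out.3} {t1.2, t2.1}
composing d2 on (t3, t5), with out.j its own outer ports: {out.1, out.3, t3.2, t5.2} {out.2} {t3.1} {t3.3} {t5.1} {t5.3}
composing d3 on (t2, t1, t3, t5, t4), with out.j its own outer ports: {out.1} {out.2, out.3, t3.2, t4.1, t4.2, t4.3, t5.2} {t1.1, t1.3, t2.2, t2.3} {t1.2, t2.1} {t3.1} {t3.3} {t5.1} {t5.3}

{out.1} {out.2, out.3, t3.2, t4.1, t4.2, t4.3, t5.2} {t1.1, t1.3, t2.2, t2.3} {t1.2, t2.1} {t3.1} {t3.3} {t5.1} {t5.3}


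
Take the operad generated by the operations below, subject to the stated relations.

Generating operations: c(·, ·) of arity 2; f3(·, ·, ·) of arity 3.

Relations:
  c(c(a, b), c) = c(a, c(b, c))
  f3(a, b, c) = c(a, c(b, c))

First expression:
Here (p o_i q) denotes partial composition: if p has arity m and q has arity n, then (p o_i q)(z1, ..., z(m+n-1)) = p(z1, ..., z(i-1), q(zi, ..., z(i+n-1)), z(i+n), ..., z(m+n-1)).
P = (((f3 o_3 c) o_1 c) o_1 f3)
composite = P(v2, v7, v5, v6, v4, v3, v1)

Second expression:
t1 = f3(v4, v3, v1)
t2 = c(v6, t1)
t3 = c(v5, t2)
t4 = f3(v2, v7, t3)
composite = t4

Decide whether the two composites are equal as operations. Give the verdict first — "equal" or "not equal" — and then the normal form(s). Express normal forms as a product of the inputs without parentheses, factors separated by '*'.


Normal form of the first expression: v2 * v7 * v5 * v6 * v4 * v3 * v1
Normal form of the second expression: v2 * v7 * v5 * v6 * v4 * v3 * v1
Same normal form: equal.

equal; both compose to v2 * v7 * v5 * v6 * v4 * v3 * v1


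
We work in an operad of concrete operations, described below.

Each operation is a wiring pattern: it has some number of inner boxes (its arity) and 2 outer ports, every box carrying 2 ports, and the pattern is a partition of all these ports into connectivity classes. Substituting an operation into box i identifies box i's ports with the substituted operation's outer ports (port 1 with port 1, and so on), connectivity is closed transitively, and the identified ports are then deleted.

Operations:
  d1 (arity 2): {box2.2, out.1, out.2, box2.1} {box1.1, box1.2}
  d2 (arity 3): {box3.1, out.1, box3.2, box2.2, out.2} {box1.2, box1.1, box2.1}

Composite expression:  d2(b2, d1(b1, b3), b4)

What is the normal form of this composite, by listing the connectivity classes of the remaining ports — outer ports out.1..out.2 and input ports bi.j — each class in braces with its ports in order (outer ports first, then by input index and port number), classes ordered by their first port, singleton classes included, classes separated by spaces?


{out.1, out.2, b2.1, b2.2, b3.1, b3.2, b4.1, b4.2} {b1.1, b1.2}

Treat the ports identified at d2 as solder joints: merge, then drop.
composing d1 on (b1, b3), with out.j its own outer ports: {out.1, out.2, b3.1, b3.2} {b1.1, b1.2}
composing d2 on (b2, b1, b3, b4), with out.j its own outer ports: {out.1, out.2, b2.1, b2.2, b3.1, b3.2, b4.1, b4.2} {b1.1, b1.2}


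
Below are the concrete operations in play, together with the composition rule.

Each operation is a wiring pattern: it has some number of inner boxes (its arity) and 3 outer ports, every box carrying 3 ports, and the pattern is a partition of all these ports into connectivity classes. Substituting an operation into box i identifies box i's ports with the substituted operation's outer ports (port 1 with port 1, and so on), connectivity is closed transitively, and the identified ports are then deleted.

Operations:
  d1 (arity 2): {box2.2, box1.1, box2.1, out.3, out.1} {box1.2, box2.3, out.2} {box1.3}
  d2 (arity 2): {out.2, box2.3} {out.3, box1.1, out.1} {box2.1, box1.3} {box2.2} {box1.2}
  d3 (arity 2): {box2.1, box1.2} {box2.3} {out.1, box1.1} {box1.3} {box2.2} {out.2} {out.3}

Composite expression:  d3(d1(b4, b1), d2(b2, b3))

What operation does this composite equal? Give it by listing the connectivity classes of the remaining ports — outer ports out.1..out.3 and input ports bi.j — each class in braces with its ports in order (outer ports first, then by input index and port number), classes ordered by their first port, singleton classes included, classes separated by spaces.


Reachability decides: close wires over d3-identified ports.
stage d1: inputs (b4, b1), connectivity {out.1, out.3, b1.1, b1.2, b4.1} {out.2, b1.3, b4.2} {b4.3}, out.j its boundary
stage d2: inputs (b2, b3), connectivity {out.1, out.3, b2.1} {out.2, b3.3} {b2.2} {b2.3, b3.1} {b3.2}, out.j its boundary
stage d3: inputs (b4, b1, b2, b3), connectivity {out.1, b1.1, b1.2, b4.1} {out.2} {out.3} {b1.3, b2.1, b4.2} {b2.2} {b2.3, b3.1} {b3.2} {b3.3} {b4.3}, out.j its boundary

{out.1, b1.1, b1.2, b4.1} {out.2} {out.3} {b1.3, b2.1, b4.2} {b2.2} {b2.3, b3.1} {b3.2} {b3.3} {b4.3}


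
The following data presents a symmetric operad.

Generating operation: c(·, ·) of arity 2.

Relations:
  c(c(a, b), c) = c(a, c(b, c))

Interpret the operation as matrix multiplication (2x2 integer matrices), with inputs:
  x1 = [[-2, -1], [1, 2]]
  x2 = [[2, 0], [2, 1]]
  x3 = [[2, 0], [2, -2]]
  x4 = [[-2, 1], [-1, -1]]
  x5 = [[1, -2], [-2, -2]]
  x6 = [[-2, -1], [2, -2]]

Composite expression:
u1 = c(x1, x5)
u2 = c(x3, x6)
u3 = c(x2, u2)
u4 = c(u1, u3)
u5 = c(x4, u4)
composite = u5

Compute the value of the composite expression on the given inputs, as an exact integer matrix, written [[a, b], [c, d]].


[[312, 48], [-24, -12]]

c(x1, x5) = [[0, 6], [-3, -6]]
c(x3, x6) = [[-4, -2], [-8, 2]]
c(x2, c(x3, x6)) = [[-8, -4], [-16, -2]]
c(c(x1, x5), c(x2, c(x3, x6))) = [[-96, -12], [120, 24]]
c(x4, c(c(x1, x5), c(x2, c(x3, x6)))) = [[312, 48], [-24, -12]]


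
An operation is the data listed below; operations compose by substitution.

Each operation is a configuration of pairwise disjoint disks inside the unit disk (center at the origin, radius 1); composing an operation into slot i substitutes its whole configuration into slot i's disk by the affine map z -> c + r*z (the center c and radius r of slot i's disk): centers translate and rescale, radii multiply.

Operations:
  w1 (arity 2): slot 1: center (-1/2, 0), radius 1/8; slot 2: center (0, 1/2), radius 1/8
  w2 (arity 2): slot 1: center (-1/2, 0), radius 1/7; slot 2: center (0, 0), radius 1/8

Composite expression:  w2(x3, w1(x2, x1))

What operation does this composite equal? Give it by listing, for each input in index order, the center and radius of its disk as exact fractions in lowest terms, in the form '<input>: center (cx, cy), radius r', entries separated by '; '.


x1: center (0, 1/16), radius 1/64; x2: center (-1/16, 0), radius 1/64; x3: center (-1/2, 0), radius 1/7

Below w2, radii multiply path by path; the x-disk centers shift.
x3: after 1 affine step, its disk has center (-1/2, 0), radius 1/7
x2: after 2 affine steps, its disk has center (-1/16, 0), radius 1/64
x1: after 2 affine steps, its disk has center (0, 1/16), radius 1/64


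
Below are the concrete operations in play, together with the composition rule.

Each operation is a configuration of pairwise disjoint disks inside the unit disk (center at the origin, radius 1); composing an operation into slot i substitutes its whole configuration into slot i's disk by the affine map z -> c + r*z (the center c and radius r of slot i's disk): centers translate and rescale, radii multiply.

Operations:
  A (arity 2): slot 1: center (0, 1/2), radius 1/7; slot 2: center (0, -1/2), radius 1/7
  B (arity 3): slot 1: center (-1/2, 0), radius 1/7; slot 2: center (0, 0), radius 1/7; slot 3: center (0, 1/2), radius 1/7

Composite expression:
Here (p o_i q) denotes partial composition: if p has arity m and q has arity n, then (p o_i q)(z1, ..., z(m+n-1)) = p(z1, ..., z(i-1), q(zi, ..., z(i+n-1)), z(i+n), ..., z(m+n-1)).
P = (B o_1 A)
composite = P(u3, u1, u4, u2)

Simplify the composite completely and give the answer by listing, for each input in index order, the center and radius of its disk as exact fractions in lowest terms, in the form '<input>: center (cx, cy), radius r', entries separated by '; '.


u1: center (-1/2, -1/14), radius 1/49; u2: center (0, 1/2), radius 1/7; u3: center (-1/2, 1/14), radius 1/49; u4: center (0, 0), radius 1/7

Only the slot chain above each u matters under B; compose those maps.
u3 passes through 2 substitutions, ending at center (-1/2, 1/14), radius 1/49
u1 passes through 2 substitutions, ending at center (-1/2, -1/14), radius 1/49
u4 passes through 1 substitution, ending at center (0, 0), radius 1/7
u2 passes through 1 substitution, ending at center (0, 1/2), radius 1/7


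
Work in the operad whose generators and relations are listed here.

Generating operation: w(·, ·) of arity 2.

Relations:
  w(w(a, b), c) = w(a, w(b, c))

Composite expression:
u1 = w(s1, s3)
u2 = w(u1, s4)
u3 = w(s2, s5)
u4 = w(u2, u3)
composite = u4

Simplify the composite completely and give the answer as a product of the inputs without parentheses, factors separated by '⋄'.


Under associativity of w, the answer is the s's in reading order.
w(s1, s3) collapses to s1 ⋄ s3
w(w(s1, s3), s4) collapses to s1 ⋄ s3 ⋄ s4
w(s2, s5) collapses to s2 ⋄ s5
w(w(w(s1, s3), s4), w(s2, s5)) collapses to s1 ⋄ s3 ⋄ s4 ⋄ s2 ⋄ s5

s1 ⋄ s3 ⋄ s4 ⋄ s2 ⋄ s5


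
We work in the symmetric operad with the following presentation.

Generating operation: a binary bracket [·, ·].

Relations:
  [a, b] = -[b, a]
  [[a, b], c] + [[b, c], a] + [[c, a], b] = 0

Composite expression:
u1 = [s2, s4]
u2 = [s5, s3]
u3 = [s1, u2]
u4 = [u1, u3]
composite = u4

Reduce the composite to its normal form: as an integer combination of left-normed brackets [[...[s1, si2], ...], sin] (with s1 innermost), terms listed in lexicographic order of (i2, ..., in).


[[[[s1, s3], s5], s2], s4] - [[[[s1, s3], s5], s4], s2] - [[[[s1, s5], s3], s2], s4] + [[[[s1, s5], s3], s4], s2]

Left-normed coefficients sit on the s1-initial expansion words.
Composite bracket: [[s2, s4], [s1, [s5, s3]]]
Expanding via [a, b] = ab - ba: 16 signed words (2^4 = 16).
Keep just the words that open with s1:
  s1s3s5s2s4 (sign +1) contributes +[[[[s1, s3], s5], s2], s4]
  s1s3s5s4s2 (sign -1) contributes -[[[[s1, s3], s5], s4], s2]
  s1s5s3s2s4 (sign -1) contributes -[[[[s1, s5], s3], s2], s4]
  s1s5s3s4s2 (sign +1) contributes +[[[[s1, s5], s3], s4], s2]


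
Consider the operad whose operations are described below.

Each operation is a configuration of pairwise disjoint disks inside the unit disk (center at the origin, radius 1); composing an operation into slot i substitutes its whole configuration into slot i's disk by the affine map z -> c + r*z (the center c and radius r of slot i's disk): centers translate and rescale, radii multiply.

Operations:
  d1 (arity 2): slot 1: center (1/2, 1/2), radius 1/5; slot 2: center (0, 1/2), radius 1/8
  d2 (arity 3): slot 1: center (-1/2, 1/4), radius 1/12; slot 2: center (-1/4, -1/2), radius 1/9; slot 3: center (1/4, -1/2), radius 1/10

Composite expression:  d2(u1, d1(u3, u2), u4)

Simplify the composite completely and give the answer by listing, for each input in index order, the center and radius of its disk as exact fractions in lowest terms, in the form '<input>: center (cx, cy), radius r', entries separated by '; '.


u1: center (-1/2, 1/4), radius 1/12; u2: center (-1/4, -4/9), radius 1/72; u3: center (-7/36, -4/9), radius 1/45; u4: center (1/4, -1/2), radius 1/10


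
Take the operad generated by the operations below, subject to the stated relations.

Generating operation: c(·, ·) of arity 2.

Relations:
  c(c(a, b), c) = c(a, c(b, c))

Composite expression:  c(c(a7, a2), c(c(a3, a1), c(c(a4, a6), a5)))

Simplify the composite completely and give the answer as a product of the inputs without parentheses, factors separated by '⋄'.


a7 ⋄ a2 ⋄ a3 ⋄ a1 ⋄ a4 ⋄ a6 ⋄ a5

The c-tree's shape is irrelevant; the a-reading-order decides.
c(a7, a2) flattens to a7 ⋄ a2
c(a3, a1) flattens to a3 ⋄ a1
c(a4, a6) flattens to a4 ⋄ a6
c(c(a4, a6), a5) flattens to a4 ⋄ a6 ⋄ a5
c(c(a3, a1), c(c(a4, a6), a5)) flattens to a3 ⋄ a1 ⋄ a4 ⋄ a6 ⋄ a5
c(c(a7, a2), c(c(a3, a1), c(c(a4, a6), a5))) flattens to a7 ⋄ a2 ⋄ a3 ⋄ a1 ⋄ a4 ⋄ a6 ⋄ a5


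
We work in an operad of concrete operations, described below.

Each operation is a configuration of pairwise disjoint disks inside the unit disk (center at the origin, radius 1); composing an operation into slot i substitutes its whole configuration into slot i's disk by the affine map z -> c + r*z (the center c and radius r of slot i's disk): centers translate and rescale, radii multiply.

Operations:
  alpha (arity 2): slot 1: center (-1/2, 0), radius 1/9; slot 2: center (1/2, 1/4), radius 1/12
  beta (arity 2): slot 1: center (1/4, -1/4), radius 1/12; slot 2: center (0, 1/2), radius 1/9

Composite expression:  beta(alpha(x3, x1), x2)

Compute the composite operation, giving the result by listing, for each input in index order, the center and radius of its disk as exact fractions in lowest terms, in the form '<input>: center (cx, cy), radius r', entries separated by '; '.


Follow each x-input down from beta: c' goes to c + r*c', radius to r*r'.
x3 passes through 2 substitutions, ending at center (5/24, -1/4), radius 1/108
x1 passes through 2 substitutions, ending at center (7/24, -11/48), radius 1/144
x2 passes through 1 substitution, ending at center (0, 1/2), radius 1/9

x1: center (7/24, -11/48), radius 1/144; x2: center (0, 1/2), radius 1/9; x3: center (5/24, -1/4), radius 1/108


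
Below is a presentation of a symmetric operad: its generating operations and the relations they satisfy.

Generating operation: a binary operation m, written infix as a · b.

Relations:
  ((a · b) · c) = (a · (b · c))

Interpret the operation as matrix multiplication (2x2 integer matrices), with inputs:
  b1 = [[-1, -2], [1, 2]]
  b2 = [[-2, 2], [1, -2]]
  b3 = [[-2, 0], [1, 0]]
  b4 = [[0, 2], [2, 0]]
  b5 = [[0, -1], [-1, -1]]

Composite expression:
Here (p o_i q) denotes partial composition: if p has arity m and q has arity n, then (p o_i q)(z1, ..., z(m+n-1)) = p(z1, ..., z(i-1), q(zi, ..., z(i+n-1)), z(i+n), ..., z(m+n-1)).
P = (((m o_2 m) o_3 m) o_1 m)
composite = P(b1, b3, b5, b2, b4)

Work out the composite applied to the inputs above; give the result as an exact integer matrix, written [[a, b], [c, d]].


(b1 · b3) = [[0, 0], [0, 0]]
(b2 · b4) = [[4, -4], [-4, 2]]
(b5 · (b2 · b4)) = [[4, -2], [0, 2]]
((b1 · b3) · (b5 · (b2 · b4))) = [[0, 0], [0, 0]]

[[0, 0], [0, 0]]


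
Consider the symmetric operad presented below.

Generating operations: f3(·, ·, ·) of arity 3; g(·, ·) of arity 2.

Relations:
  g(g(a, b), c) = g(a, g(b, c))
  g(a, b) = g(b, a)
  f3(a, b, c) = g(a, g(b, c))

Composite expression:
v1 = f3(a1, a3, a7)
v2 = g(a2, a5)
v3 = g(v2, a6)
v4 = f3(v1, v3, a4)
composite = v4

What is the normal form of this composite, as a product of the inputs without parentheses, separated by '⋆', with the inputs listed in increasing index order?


a1 ⋆ a2 ⋆ a3 ⋆ a4 ⋆ a5 ⋆ a6 ⋆ a7


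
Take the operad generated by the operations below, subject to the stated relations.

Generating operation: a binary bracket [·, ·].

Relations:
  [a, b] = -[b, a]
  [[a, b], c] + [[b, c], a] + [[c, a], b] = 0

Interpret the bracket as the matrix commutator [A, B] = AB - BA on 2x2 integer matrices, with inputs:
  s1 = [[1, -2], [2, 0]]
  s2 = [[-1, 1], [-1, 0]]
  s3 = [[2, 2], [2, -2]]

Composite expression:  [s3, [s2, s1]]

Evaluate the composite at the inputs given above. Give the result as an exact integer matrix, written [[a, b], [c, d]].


[[0, 4], [-4, 0]]

[s2, s1] = [[0, 1], [1, 0]]
[s3, [s2, s1]] = [[0, 4], [-4, 0]]


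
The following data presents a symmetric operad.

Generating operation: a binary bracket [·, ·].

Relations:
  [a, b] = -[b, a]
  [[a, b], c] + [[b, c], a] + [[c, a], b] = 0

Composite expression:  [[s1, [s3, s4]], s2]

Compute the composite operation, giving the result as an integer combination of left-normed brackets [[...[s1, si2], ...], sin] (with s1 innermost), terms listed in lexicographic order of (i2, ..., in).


[[[s1, s3], s4], s2] - [[[s1, s4], s3], s2]

A multilinear Lie element is pinned by s1-initial words (s1 innermost).
Composite bracket: [[s1, [s3, s4]], s2]
Expanding via [a, b] = ab - ba: 8 signed words (2^3 = 8).
Coefficients come from the s1-initial words:
  sign of s1s3s4s2 is +1, so it contributes +[[[s1, s3], s4], s2]
  sign of s1s4s3s2 is -1, so it contributes -[[[s1, s4], s3], s2]


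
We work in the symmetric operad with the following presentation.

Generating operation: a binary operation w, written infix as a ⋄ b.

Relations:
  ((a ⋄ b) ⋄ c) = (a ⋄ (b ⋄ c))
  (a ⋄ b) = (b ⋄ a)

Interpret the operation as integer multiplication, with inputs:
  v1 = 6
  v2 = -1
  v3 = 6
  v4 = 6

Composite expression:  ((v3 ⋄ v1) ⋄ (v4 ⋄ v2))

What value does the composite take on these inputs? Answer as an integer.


-216


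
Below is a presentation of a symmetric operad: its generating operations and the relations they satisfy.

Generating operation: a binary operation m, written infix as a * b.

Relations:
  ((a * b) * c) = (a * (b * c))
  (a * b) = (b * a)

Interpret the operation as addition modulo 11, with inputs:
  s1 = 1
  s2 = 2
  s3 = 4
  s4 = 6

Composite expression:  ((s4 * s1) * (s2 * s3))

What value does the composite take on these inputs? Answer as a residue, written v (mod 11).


2 (mod 11)

(s4 * s1) = 7
(s2 * s3) = 6
((s4 * s1) * (s2 * s3)) = 2


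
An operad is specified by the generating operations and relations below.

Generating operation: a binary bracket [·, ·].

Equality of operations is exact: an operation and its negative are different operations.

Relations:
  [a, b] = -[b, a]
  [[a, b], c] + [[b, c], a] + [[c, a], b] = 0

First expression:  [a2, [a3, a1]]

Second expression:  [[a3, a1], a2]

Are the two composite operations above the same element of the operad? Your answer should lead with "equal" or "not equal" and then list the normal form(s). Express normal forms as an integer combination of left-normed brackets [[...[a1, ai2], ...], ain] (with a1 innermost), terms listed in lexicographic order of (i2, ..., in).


The first expression, normalized: [[a1, a3], a2]
The second expression, normalized: -[[a1, a3], a2]
The normal forms differ: not equal.

not equal — first [[a1, a3], a2], second -[[a1, a3], a2]


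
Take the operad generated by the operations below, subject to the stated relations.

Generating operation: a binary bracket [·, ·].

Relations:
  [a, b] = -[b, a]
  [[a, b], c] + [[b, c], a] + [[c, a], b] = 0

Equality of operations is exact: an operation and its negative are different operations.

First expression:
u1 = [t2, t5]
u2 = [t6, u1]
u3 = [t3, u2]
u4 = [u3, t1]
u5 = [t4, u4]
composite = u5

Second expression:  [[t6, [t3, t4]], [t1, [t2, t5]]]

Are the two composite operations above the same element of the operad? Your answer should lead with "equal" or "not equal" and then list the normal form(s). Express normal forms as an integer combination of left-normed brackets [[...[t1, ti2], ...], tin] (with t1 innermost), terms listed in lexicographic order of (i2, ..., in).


not equal; first: [[[[[t1, t2], t5], t6], t3], t4] - [[[[[t1, t3], t2], t5], t6], t4] + [[[[[t1, t3], t5], t2], t6], t4] + [[[[[t1, t3], t6], t2], t5], t4] - [[[[[t1, t3], t6], t5], t2], t4] - [[[[[t1, t5], t2], t6], t3], t4] - [[[[[t1, t6], t2], t5], t3], t4] + [[[[[t1, t6], t5], t2], t3], t4]; second: [[[[[t1, t2], t5], t3], t4], t6] - [[[[[t1, t2], t5], t4], t3], t6] - [[[[[t1, t2], t5], t6], t3], t4] + [[[[[t1, t2], t5], t6], t4], t3] - [[[[[t1, t5], t2], t3], t4], t6] + [[[[[t1, t5], t2], t4], t3], t6] + [[[[[t1, t5], t2], t6], t3], t4] - [[[[[t1, t5], t2], t6], t4], t3]


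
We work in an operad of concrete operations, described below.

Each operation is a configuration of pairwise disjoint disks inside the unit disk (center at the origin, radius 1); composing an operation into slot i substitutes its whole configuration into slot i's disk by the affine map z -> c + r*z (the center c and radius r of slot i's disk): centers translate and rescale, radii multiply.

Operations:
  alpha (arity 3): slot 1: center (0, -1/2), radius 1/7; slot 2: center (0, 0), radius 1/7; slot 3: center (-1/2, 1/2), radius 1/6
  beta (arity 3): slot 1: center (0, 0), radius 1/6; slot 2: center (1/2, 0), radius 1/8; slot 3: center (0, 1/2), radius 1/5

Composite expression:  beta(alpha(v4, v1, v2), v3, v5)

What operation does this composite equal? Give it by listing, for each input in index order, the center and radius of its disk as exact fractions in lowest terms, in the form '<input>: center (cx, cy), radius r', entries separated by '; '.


v1: center (0, 0), radius 1/42; v2: center (-1/12, 1/12), radius 1/36; v3: center (1/2, 0), radius 1/8; v4: center (0, -1/12), radius 1/42; v5: center (0, 1/2), radius 1/5

Affine substitution under beta: radii multiply and v-centers shift.
input v4: applying the 2 nested substitutions gives center (0, -1/12), radius 1/42
input v1: applying the 2 nested substitutions gives center (0, 0), radius 1/42
input v2: applying the 2 nested substitutions gives center (-1/12, 1/12), radius 1/36
input v3: applying the 1 nested substitution gives center (1/2, 0), radius 1/8
input v5: applying the 1 nested substitution gives center (0, 1/2), radius 1/5


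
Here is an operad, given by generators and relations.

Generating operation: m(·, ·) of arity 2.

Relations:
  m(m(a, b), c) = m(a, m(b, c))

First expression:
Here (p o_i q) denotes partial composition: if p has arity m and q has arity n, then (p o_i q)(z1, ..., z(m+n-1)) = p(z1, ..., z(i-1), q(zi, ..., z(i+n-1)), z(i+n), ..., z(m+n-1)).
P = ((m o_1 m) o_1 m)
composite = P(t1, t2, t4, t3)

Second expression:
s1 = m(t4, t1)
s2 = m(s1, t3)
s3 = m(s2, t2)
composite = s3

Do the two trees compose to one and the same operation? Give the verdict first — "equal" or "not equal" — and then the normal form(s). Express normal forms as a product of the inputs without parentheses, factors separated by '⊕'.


not equal: they reduce to t1 ⊕ t2 ⊕ t4 ⊕ t3 and t4 ⊕ t1 ⊕ t3 ⊕ t2

Normal form of the first expression: t1 ⊕ t2 ⊕ t4 ⊕ t3
Normal form of the second expression: t4 ⊕ t1 ⊕ t3 ⊕ t2
No match — not equal.


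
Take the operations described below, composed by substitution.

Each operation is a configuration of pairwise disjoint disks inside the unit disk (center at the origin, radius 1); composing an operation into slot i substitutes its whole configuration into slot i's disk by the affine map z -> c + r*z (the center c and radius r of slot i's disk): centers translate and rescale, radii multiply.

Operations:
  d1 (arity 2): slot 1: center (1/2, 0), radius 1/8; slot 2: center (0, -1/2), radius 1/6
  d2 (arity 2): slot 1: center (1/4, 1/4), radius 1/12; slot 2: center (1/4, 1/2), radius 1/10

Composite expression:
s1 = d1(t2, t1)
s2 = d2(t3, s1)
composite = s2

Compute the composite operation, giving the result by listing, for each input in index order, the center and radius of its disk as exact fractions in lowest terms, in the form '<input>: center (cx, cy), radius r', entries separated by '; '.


t1: center (1/4, 9/20), radius 1/60; t2: center (3/10, 1/2), radius 1/80; t3: center (1/4, 1/4), radius 1/12

Follow each t-input down from d2: c' goes to c + r*c', radius to r*r'.
t3: after 1 affine step, its disk has center (1/4, 1/4), radius 1/12
t2: after 2 affine steps, its disk has center (3/10, 1/2), radius 1/80
t1: after 2 affine steps, its disk has center (1/4, 9/20), radius 1/60


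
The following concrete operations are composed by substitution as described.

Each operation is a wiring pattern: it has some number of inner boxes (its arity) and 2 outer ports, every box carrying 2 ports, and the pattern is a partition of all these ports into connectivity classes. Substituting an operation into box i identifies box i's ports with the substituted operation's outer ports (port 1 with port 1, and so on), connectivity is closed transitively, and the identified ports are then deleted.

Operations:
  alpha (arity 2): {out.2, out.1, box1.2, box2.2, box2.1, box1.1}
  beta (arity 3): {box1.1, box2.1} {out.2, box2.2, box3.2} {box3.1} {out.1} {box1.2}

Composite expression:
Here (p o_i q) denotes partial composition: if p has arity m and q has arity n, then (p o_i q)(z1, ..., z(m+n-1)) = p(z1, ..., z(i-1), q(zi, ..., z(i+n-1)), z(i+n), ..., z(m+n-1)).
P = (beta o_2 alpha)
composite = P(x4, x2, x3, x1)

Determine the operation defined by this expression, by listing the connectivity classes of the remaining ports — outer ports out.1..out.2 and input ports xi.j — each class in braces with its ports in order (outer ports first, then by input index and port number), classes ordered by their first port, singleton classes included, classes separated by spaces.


Connectivity passes through glued beta-boundaries; trace each wire chain.
after alpha, the pattern on (x2, x3) reads {out.1, out.2, x2.1, x2.2, x3.1, x3.2} (out.j = its outer ports)
after beta, the pattern on (x4, x2, x3, x1) reads {out.1} {out.2, x1.2, x2.1, x2.2, x3.1, x3.2, x4.1} {x1.1} {x4.2} (out.j = its outer ports)

{out.1} {out.2, x1.2, x2.1, x2.2, x3.1, x3.2, x4.1} {x1.1} {x4.2}


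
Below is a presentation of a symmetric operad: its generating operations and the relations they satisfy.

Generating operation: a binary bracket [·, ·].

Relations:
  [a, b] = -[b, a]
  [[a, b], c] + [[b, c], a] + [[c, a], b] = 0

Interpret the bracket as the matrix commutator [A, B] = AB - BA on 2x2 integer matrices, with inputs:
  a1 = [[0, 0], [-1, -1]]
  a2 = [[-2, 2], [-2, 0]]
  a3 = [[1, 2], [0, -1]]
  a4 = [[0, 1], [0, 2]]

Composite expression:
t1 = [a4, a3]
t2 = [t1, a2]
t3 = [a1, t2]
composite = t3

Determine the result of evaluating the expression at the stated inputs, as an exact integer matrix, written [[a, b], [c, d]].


[[-12, -12], [-24, 12]]

[a4, a3] = [[0, -6], [0, 0]]
[[a4, a3], a2] = [[12, -12], [0, -12]]
[a1, [[a4, a3], a2]] = [[-12, -12], [-24, 12]]


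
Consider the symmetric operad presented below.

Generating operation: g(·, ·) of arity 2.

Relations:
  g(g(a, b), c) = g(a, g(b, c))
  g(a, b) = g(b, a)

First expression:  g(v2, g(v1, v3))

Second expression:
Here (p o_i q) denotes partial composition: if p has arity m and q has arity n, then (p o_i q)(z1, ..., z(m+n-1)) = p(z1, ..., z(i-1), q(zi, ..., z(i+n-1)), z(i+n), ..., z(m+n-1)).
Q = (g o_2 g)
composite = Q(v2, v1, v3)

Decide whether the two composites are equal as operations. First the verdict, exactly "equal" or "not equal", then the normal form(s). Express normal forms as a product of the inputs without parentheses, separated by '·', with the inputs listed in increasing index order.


equal; both compose to v1 · v2 · v3

The first composite normalizes to v1 · v2 · v3
The second composite normalizes to v1 · v2 · v3
One common form — equal.


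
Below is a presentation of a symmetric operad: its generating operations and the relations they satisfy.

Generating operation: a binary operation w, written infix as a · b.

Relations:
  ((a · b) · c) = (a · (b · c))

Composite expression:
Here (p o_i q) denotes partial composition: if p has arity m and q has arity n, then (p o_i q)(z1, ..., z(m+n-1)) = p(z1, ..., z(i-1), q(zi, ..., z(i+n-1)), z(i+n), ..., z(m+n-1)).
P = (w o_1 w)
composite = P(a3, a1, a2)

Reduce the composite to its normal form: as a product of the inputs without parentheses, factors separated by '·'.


a3 · a1 · a2

All parenthesizations of w agree; list the a-inputs left to right.
(a3 · a1) unparenthesizes to a3 · a1
((a3 · a1) · a2) unparenthesizes to a3 · a1 · a2


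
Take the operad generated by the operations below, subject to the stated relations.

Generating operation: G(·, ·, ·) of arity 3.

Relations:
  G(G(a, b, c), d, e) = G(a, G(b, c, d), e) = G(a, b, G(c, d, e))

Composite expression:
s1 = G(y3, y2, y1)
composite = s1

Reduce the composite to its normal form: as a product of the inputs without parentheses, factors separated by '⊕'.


Key point: G is associative — brackets drop, the y-order remains.
G(y3, y2, y1) reduces to y3 ⊕ y2 ⊕ y1

y3 ⊕ y2 ⊕ y1


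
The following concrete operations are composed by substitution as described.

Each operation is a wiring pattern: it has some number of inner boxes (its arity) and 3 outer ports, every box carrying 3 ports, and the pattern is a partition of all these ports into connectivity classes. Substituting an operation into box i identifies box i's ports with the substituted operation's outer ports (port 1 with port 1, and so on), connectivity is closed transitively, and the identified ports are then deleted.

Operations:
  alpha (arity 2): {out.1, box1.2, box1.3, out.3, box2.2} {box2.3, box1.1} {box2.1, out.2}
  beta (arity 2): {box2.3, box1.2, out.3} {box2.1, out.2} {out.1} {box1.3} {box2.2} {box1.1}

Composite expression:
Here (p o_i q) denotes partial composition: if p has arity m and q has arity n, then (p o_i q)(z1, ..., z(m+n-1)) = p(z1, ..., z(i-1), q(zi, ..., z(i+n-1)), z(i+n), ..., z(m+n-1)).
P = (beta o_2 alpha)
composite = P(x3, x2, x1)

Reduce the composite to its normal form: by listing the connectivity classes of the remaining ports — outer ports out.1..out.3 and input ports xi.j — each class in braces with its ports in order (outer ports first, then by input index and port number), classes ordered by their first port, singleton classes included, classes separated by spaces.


{out.1} {out.2, out.3, x1.2, x2.2, x2.3, x3.2} {x1.1} {x1.3, x2.1} {x3.1} {x3.3}

After gluing at beta, chains via deleted ports link the x-ports.
after alpha, the pattern on (x2, x1) reads {out.1, out.3, x1.2, x2.2, x2.3} {out.2, x1.1} {x1.3, x2.1} (out.j = its outer ports)
after beta, the pattern on (x3, x2, x1) reads {out.1} {out.2, out.3, x1.2, x2.2, x2.3, x3.2} {x1.1} {x1.3, x2.1} {x3.1} {x3.3} (out.j = its outer ports)


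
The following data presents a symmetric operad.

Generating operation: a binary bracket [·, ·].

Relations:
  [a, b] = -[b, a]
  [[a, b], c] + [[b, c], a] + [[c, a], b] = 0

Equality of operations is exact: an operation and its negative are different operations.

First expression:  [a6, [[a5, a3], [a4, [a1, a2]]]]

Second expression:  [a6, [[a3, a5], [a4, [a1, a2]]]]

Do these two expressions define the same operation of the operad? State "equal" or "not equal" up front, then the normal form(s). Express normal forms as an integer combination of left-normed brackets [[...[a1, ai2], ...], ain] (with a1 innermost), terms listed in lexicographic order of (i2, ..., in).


not equal; first: [[[[[a1, a2], a4], a3], a5], a6] - [[[[[a1, a2], a4], a5], a3], a6]; second: -[[[[[a1, a2], a4], a3], a5], a6] + [[[[[a1, a2], a4], a5], a3], a6]


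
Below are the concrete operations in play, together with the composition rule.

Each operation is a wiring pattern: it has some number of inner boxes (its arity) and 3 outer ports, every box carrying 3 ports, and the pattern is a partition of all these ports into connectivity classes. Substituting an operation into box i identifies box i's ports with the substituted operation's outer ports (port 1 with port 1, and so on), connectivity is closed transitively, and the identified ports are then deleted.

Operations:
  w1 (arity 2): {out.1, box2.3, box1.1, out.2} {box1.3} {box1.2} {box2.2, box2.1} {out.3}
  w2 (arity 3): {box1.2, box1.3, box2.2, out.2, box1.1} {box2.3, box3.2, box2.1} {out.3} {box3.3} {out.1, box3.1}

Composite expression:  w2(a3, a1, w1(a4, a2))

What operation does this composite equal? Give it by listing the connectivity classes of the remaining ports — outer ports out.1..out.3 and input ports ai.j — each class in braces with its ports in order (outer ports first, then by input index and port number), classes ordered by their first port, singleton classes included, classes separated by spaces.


{out.1, a1.1, a1.3, a2.3, a4.1} {out.2, a1.2, a3.1, a3.2, a3.3} {out.3} {a2.1, a2.2} {a4.2} {a4.3}

Reachability decides: close wires over w2-identified ports.
composing w1 on (a4, a2), with out.j its own outer ports: {out.1, out.2, a2.3, a4.1} {out.3} {a2.1, a2.2} {a4.2} {a4.3}
composing w2 on (a3, a1, a4, a2), with out.j its own outer ports: {out.1, a1.1, a1.3, a2.3, a4.1} {out.2, a1.2, a3.1, a3.2, a3.3} {out.3} {a2.1, a2.2} {a4.2} {a4.3}


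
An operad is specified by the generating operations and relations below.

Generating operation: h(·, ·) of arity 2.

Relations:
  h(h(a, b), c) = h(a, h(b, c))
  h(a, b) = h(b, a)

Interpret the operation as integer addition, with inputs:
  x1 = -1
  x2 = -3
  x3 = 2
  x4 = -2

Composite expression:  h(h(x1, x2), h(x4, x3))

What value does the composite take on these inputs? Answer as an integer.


-4

h(x1, x2) = -4
h(x4, x3) = 0
h(h(x1, x2), h(x4, x3)) = -4


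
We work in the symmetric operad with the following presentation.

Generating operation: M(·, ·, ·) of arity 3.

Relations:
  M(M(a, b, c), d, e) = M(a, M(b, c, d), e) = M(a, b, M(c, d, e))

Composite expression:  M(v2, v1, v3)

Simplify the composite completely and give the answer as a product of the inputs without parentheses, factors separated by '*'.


v2 * v1 * v3


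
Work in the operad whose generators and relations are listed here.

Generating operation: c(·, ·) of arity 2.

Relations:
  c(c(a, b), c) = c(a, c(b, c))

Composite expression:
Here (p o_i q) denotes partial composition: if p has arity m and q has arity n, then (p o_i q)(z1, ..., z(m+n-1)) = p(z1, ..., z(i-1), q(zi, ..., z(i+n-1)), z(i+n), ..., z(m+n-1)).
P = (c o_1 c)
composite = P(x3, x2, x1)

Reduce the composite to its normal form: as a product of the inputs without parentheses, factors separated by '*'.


Key point: c is associative — brackets drop, the x-order remains.
c(x3, x2) spells out as x3 * x2
c(c(x3, x2), x1) spells out as x3 * x2 * x1

x3 * x2 * x1


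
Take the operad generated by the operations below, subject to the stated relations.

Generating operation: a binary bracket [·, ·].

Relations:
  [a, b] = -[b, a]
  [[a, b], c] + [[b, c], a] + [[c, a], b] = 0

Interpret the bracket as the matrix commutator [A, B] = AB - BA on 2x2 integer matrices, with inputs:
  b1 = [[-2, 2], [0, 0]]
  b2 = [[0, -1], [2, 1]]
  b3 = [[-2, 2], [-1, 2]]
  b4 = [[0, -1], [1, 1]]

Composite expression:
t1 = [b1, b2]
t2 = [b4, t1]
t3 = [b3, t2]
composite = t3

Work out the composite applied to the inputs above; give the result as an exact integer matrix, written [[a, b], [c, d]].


[[28, 16], [64, -28]]


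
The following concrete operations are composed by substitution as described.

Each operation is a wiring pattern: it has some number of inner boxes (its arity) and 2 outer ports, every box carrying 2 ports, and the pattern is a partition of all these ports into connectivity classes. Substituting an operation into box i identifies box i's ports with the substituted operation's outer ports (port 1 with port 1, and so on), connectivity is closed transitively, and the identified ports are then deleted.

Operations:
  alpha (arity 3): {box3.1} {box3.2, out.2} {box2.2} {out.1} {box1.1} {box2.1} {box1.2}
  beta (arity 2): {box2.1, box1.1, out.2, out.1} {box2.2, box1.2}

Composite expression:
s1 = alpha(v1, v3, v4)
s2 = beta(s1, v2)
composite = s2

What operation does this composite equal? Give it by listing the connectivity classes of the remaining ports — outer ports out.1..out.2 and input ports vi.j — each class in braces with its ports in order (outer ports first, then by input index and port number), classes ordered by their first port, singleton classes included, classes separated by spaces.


Connectivity passes through glued beta-boundaries; trace each wire chain.
the subtree at alpha composes to {out.1} {out.2, v4.2} {v1.1} {v1.2} {v3.1} {v3.2} {v4.1} on (v1, v3, v4); out.j = own outer ports
the subtree at beta composes to {out.1, out.2, v2.1} {v1.1} {v1.2} {v2.2, v4.2} {v3.1} {v3.2} {v4.1} on (v1, v3, v4, v2); out.j = own outer ports

{out.1, out.2, v2.1} {v1.1} {v1.2} {v2.2, v4.2} {v3.1} {v3.2} {v4.1}
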